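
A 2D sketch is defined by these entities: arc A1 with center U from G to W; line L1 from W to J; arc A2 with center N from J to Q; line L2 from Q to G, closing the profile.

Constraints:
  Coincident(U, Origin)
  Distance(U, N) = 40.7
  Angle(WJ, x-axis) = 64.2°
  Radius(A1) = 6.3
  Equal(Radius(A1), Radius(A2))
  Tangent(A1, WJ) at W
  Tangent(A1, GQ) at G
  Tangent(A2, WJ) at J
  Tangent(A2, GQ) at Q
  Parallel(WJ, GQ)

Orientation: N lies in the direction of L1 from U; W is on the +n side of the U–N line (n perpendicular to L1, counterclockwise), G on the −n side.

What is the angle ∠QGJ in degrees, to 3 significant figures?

17.2°

The slot axis is L1's direction at 64.2°, so u = (cos 64.2°, sin 64.2°) = (0.435, 0.900) and n = (−sin 64.2°, cos 64.2°) = (-0.900, 0.435). U is at the origin and N lies 40.7 along u from U, so N = 40.7·u = (17.7, 36.6). Tangency of A1 to both parallel lines with radius 6.3 puts W and G at U ± 6.3·n: W = (-5.67, 2.74), G = (5.67, -2.74). Equal radii place J and Q the same way about N: J = N + 6.3·n = (12.0, 39.4), Q = N − 6.3·n = (23.4, 33.9). Then cos ∠QGJ = GQ·GJ / (|GQ||GJ|), giving 17.2°.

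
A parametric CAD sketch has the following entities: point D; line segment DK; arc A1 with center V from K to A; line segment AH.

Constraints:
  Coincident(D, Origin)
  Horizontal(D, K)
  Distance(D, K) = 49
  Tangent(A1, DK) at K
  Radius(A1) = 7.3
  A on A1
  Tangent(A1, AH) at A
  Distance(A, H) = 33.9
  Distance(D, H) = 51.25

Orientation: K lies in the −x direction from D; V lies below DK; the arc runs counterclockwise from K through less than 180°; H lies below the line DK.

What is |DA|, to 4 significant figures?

56.00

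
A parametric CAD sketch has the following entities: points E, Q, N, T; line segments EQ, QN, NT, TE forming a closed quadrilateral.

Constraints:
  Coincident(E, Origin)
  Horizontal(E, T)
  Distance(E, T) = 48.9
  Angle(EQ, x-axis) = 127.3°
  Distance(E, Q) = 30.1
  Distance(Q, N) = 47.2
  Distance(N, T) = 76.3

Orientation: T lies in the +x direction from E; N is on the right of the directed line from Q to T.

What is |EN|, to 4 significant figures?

33.10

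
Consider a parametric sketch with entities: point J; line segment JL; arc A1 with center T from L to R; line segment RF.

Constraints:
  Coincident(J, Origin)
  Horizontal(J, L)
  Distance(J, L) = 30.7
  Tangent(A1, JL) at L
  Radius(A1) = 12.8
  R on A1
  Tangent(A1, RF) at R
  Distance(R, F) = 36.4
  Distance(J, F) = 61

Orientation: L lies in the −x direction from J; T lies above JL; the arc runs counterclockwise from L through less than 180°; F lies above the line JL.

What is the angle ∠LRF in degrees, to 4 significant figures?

123.6°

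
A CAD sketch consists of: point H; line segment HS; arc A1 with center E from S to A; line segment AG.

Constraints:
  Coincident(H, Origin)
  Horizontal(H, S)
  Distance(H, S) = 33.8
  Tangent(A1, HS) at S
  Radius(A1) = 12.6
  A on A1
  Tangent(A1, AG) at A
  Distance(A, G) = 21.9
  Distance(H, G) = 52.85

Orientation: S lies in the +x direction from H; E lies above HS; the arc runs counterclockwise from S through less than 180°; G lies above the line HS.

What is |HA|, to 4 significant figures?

48.67

Checks: ∠(ES, SH) = 90.00° ✓; |ES| = 12.60 ✓; |EA| = 12.60 ✓; ∠(EA, AG) = 90.00° ✓; |AG| = 21.90 ✓; |HG| = 52.85 ✓.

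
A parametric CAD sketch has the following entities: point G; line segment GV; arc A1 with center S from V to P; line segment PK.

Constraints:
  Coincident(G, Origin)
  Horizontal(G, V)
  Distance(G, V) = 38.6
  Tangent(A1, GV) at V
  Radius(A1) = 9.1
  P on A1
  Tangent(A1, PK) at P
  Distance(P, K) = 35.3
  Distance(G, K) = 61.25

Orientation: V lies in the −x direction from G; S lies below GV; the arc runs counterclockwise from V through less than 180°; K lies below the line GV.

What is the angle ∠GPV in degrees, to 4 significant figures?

37.54°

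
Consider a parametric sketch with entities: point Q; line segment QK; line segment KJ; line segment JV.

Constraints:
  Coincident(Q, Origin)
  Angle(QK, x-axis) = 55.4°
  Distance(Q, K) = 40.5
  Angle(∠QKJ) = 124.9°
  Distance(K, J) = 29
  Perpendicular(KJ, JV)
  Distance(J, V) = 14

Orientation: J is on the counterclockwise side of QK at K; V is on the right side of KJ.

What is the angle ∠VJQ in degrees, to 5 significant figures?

122.48°

Q is at the origin; QK runs at 55.4° with length 40.5, so K = 40.5·(cos 55.4°, sin 55.4°) = (22.998, 33.337). ∠QKJ = 124.9°, so KJ runs at 55.4° + (180° − 124.9°) = 110.50° from the x-axis; with |KJ| = 29.0, J = K + 29.0·(cos 110.50°, sin 110.50°) = (12.842, 60.501). The perpendicularity gives JV at right angles to KJ; with |JV| = 14.0 on the right of KJ, V = J + 14.0·(0.93667, 0.35021) = (25.955, 65.403). Then cos ∠VJQ = JV·JQ / (|JV||JQ|), giving 122.48°.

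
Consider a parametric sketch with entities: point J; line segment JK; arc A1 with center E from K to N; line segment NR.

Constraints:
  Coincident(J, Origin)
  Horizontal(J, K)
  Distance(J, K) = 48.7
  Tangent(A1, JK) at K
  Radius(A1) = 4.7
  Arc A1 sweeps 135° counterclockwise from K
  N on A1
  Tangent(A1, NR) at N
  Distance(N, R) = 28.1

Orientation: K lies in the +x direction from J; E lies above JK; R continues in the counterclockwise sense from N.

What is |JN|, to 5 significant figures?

52.638

Tangency of A1 to JK means the radius EK is perpendicular to JK, so E = K + (0, 4.7) = (48.700, 4.7000). On A1, K sits at bearing -90° from E; a 135° counterclockwise sweep puts N at bearing 45°, so N = E + 4.7·(cos 45°, sin 45°) = (52.023, 8.0234). Then |JN| = |N − J| = 52.638.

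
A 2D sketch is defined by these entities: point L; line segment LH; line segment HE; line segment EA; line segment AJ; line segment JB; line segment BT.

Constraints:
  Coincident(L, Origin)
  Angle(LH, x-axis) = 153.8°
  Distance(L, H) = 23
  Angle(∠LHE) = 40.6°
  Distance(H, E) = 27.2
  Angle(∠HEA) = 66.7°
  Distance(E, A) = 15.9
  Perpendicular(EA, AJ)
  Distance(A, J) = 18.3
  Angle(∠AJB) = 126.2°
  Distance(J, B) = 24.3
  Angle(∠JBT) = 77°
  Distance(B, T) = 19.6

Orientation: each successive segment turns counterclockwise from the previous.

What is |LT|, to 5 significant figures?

31.266

L is at the origin; LH runs at 153.8° with length 23.0, so H = (-20.637, 10.155). ∠LHE = 40.6° gives HE at -66.800° from the x-axis; with |HE| = 27.2, E = (-9.9217, -14.846). ∠HEA = 66.7° gives EA at 46.500° from the x-axis; with |EA| = 15.9, A = (1.0231, -3.3124). The perpendicularity gives AJ at right angles to EA, so AJ runs at 136.50°; with |AJ| = 18.3, J = (-12.251, 9.2845). ∠AJB = 126.2° gives JB at -169.70° from the x-axis; with |JB| = 24.3, B = (-36.160, 4.9396). ∠JBT = 77.0° gives BT at -66.700° from the x-axis; with |BT| = 19.6, T = (-28.407, -13.062). Then |LT| = |T − L| = 31.266.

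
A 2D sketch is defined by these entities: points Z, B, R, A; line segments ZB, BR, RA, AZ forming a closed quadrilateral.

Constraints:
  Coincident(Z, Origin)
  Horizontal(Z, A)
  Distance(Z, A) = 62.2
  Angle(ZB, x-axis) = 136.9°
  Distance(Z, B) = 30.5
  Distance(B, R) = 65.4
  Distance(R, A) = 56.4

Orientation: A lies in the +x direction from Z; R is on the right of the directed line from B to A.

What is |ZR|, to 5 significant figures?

35.965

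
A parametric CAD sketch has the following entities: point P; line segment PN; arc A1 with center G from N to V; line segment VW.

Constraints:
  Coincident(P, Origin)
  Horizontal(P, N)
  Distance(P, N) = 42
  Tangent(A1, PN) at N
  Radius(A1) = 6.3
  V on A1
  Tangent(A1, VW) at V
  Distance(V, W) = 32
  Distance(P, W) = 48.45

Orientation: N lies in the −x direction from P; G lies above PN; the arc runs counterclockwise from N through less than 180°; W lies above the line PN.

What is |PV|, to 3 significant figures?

36.2

Checks: |GV| = 6.300 ✓; ∠(GV, VW) = 90.00° ✓; |VW| = 32.00 ✓; |PW| = 48.45 ✓.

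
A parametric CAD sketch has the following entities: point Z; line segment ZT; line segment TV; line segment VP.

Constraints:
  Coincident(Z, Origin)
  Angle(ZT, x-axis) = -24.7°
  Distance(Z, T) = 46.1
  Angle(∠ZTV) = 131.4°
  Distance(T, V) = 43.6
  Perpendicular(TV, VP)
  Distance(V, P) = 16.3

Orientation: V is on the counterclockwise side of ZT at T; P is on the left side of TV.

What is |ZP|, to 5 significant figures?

76.308

Z is at the origin; ZT runs at -24.7° with length 46.1, so T = 46.1·(cos -24.7°, sin -24.7°) = (41.882, -19.264). ∠ZTV = 131.4°, so TV runs at -24.7° + (180° − 131.4°) = 23.900° from the x-axis; with |TV| = 43.6, V = T + 43.6·(cos 23.900°, sin 23.900°) = (81.744, -1.5995). TV is perpendicular to VP; with |VP| = 16.3 on the left of TV, P = V + 16.3·(-0.40514, 0.91425) = (75.140, 13.303). Then |ZP| = |P − Z| = 76.308.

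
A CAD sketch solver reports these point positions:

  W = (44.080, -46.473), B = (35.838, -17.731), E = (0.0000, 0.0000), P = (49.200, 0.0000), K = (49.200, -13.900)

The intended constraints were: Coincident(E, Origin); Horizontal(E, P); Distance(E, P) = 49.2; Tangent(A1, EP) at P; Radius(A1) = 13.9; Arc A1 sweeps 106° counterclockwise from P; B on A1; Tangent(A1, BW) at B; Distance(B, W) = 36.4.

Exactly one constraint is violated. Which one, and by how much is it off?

Distance(B, W) = 36.4 — off by 6.50.

E = (0.00, 0.00) ✓; E.y = 0.00, P.y = 0.00 ✓; |EP| = 49.20 ✓; ∠(KP, PE) = 90.00° ✓; |KP| = 13.90 ✓; bearing(K→B) − bearing(K→P) = 106.0° ✓; |KB| = 13.90 ✓; ∠(KB, BW) = 90.00° ✓; |BW| = 29.90 ✗.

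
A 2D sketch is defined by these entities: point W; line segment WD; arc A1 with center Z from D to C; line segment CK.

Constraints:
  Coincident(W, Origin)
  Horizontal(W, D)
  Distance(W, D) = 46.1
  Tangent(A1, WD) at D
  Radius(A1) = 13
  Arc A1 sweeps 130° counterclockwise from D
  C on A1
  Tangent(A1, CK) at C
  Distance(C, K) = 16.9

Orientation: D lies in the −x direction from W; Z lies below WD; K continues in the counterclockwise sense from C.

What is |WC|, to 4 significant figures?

59.99

W is at the origin; WD is horizontal with |WD| = 46.1 and D on the −x side, so D = (-46.10, 0.000). A1 meets WD tangentially, so ZD is at right angles to WD, so Z = D + (0, -13) = (-46.10, -13.00). On A1, D sits at bearing 90° from Z; a 130° counterclockwise sweep puts C at bearing 220°, so C = Z + 13.0·(cos 220°, sin 220°) = (-56.06, -21.36). Then |WC| = |C − W| = 59.99.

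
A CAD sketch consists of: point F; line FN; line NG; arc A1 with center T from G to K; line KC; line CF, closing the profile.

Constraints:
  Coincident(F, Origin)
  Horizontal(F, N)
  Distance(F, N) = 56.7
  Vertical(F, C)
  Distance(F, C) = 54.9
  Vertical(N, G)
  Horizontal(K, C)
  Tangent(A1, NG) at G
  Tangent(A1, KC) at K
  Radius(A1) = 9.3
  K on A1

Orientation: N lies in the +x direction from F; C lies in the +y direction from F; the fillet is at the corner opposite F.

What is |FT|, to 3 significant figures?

65.8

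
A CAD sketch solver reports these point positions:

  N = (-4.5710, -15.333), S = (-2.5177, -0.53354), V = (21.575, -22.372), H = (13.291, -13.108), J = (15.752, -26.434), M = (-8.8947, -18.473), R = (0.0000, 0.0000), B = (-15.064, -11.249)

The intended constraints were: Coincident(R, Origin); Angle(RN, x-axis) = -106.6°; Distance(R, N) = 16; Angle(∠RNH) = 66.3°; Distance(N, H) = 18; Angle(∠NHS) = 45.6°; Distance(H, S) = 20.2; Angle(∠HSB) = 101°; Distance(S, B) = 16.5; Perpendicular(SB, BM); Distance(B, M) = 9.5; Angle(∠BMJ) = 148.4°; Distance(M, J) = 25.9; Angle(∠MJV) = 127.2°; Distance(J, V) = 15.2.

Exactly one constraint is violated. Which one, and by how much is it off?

Distance(J, V) = 15.2 — off by 8.10.

R = (0.00, 0.00) ✓; RN at -106.6° ✓; |RN| = 16.00 ✓; ∠RNH = 66.30° ✓; |NH| = 18.00 ✓; ∠NHS = 45.60° ✓; |HS| = 20.20 ✓; ∠HSB = 101.0° ✓; |SB| = 16.50 ✓; ∠(SB, BM) = 90.00° ✓; |BM| = 9.500 ✓; ∠BMJ = 148.4° ✓; |MJ| = 25.90 ✓; ∠MJV = 127.2° ✓; |JV| = 7.100 ✗.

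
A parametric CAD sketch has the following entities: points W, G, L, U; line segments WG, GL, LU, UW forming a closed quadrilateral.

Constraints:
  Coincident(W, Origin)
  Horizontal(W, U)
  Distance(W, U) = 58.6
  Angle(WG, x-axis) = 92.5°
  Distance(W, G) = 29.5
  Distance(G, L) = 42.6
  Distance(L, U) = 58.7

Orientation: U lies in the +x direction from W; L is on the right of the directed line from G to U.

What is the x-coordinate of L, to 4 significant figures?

1.368

W is at the origin; WU is horizontal with |WU| = 58.6 and U in +x, so U = (58.6, 0). WG runs at 92.5° with |WG| = 29.5, so G = (-1.287, 29.47). L is determined by |GL| = 42.6 and |LU| = 58.7 together: it lies at the intersection of circle(G, 42.6) and circle(U, 58.7). With |GU| = 66.75, the foot of the radical line on GU is 21.16 from G and the perpendicular offset is √(42.6² − 21.16²) = 36.98. Taking the right-of-GU solution: L = (1.368, -13.05).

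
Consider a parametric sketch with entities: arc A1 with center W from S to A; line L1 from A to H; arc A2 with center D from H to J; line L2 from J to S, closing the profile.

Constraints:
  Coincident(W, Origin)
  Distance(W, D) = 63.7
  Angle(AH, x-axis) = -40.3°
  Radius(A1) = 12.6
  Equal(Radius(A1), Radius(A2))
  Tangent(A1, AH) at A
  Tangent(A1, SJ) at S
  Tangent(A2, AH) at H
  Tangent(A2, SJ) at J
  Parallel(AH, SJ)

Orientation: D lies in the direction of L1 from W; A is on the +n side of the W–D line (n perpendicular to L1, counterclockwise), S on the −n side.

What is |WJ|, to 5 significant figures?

64.934

Tangency of A1 to both parallel lines with radius 12.6 puts A and S at W ± 12.6·n: A = (8.1496, 9.6096), S = (-8.1496, -9.6096). Equal radii place H and J the same way about D: H = D + 12.6·n = (56.732, -31.591), J = D − 12.6·n = (40.432, -50.810). Then |WJ| = |J − W| = 64.934.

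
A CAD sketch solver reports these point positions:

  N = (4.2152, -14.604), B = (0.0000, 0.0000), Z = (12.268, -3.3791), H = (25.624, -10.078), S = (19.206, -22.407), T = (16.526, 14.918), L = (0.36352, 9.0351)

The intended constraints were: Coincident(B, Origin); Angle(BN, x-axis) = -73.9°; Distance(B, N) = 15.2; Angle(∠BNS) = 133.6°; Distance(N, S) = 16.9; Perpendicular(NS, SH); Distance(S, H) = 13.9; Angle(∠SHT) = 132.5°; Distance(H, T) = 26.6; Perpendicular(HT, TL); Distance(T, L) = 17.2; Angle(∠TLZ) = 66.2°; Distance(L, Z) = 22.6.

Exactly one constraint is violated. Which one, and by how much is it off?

Distance(L, Z) = 22.6 — off by 5.40.

B = (0.00, 0.00) ✓; BN at -73.90° ✓; |BN| = 15.20 ✓; ∠BNS = 133.6° ✓; |NS| = 16.90 ✓; ∠(NS, SH) = 90.00° ✓; |SH| = 13.90 ✓; ∠SHT = 132.5° ✓; |HT| = 26.60 ✓; ∠(HT, TL) = 90.00° ✓; |TL| = 17.20 ✓; ∠TLZ = 66.20° ✓; |LZ| = 17.20 ✗.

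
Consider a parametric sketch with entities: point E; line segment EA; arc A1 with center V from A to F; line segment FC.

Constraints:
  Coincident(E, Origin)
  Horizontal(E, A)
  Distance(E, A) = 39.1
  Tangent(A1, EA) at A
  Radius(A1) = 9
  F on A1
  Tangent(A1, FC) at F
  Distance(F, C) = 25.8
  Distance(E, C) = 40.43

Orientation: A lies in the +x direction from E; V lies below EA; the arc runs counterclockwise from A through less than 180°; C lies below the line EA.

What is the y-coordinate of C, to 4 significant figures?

-32.13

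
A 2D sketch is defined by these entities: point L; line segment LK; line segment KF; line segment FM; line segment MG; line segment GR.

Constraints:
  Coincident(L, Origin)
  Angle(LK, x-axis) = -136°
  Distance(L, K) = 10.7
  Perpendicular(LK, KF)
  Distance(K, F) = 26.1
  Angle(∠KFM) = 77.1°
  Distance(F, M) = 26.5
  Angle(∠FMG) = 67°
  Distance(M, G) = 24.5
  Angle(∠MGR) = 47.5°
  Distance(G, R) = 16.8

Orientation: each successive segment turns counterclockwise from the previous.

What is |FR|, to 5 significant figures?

12.328

∠FMG = 67.0° gives MG at 169.90° from the x-axis; with |MG| = 24.5, G = (0.78502, 0.28842). ∠MGR = 47.5° gives GR at -57.600° from the x-axis; with |GR| = 16.8, R = (9.7869, -13.896). Then |FR| = |R − F| = 12.328.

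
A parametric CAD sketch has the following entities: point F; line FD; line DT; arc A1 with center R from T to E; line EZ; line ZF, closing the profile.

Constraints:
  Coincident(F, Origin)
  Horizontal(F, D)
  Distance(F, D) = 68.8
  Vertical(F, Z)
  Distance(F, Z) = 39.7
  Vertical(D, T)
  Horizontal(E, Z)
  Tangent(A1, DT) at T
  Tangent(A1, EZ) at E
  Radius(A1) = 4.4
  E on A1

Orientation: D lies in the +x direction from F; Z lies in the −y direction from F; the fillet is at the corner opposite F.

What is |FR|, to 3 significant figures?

73.4

F is at the origin; FD is horizontal with |FD| = 68.8 and D on the +x side, so D = (68.8, 0.00). F and Z share the same x with |FZ| = 39.7 and Z on the −y side, so Z = (0.00, -39.7). The virtual corner opposite F is at (68.8, -39.7). Tangency of A1 to DT means the radius RT is perpendicular to DT and since A1 is tangent to EZ there, RE ⟂ EZ, with radius 4.4, so the center R sits 4.4 in from both sides at R = (64.4, -35.3). Then |FR| = |R − F| = 73.4.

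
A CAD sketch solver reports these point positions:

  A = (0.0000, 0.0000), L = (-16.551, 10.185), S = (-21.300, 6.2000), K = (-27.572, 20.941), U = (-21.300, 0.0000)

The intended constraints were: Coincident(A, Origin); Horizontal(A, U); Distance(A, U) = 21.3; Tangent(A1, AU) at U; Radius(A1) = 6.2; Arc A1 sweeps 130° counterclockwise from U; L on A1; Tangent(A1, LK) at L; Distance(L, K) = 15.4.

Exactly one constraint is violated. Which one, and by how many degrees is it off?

Tangent(A1, LK) at L — off by 5.70°.

A = (0.00, 0.00) ✓; A.y = 0.00, U.y = 0.00 ✓; |AU| = 21.30 ✓; ∠(SU, UA) = 90.00° ✓; |SU| = 6.200 ✓; bearing(S→L) − bearing(S→U) = 130.0° ✓; |SL| = 6.199 ✓; ∠(SL, LK) = 84.30° ✗; |LK| = 15.40 ✓.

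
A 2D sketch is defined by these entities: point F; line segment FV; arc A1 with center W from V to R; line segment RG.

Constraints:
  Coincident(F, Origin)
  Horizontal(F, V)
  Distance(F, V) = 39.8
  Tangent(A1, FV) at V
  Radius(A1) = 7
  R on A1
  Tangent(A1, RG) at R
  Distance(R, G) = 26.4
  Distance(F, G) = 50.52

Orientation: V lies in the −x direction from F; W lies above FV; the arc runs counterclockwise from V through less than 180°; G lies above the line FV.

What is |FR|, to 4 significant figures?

33.89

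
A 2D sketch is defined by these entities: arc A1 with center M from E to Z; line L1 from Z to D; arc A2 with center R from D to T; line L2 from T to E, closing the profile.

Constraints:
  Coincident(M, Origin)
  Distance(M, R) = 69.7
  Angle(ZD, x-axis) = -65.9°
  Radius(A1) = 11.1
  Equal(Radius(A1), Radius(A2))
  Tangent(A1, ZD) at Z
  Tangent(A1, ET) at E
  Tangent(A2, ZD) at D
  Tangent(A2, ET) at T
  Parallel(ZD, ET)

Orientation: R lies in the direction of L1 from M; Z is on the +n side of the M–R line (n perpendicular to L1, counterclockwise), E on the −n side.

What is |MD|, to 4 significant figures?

70.58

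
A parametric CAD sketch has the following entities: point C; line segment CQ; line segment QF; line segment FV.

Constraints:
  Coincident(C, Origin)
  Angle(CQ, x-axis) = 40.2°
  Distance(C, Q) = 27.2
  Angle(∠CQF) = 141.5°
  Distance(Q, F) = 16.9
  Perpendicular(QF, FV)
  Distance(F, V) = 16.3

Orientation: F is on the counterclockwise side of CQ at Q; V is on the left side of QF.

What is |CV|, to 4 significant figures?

38.19

∠CQF = 141.5°, so QF runs at 40.2° + (180° − 141.5°) = 78.70° from the x-axis; with |QF| = 16.9, F = Q + 16.9·(cos 78.70°, sin 78.70°) = (24.09, 34.13). QF is perpendicular to FV; with |FV| = 16.3 on the left of QF, V = F + 16.3·(-0.9806, 0.1959) = (8.103, 37.32). Then |CV| = |V − C| = 38.19.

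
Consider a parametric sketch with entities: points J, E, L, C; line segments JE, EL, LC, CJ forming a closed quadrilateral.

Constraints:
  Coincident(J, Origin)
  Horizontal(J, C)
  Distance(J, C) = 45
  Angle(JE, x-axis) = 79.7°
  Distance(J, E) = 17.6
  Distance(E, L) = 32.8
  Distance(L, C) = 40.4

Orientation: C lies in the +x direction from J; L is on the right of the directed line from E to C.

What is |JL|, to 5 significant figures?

16.964

Checks: |EL| = 32.80 ✓; |LC| = 40.40 ✓.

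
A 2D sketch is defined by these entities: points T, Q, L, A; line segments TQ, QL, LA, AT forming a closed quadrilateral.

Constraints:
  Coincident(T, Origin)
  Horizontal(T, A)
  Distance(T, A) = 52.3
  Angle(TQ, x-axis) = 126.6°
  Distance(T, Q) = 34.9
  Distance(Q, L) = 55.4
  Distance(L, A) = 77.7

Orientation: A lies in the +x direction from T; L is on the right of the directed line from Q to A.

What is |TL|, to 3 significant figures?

34.2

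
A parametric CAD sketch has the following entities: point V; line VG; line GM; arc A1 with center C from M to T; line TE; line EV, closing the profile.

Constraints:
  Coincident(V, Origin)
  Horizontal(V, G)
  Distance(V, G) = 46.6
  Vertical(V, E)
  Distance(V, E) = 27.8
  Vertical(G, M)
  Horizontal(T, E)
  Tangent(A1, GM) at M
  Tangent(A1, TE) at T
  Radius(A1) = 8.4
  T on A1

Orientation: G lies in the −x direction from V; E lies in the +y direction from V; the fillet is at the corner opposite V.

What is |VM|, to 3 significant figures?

50.5

V is at the origin; VG is horizontal with |VG| = 46.6 and G on the −x side, so G = (-46.6, 0.00). V and E share the same x with |VE| = 27.8 and E on the +y side, so E = (0.00, 27.8). The virtual corner opposite V is at (-46.6, 27.8). A1 meets GM tangentially, so CM is at right angles to GM and since A1 is tangent to TE there, CT ⟂ TE, with radius 8.4, so the center C sits 8.4 in from both sides at C = (-38.2, 19.4). That places the tangent points at M = (-46.6, 19.4) on GM and T = (-38.2, 27.8) on TE. Then |VM| = |M − V| = 50.5.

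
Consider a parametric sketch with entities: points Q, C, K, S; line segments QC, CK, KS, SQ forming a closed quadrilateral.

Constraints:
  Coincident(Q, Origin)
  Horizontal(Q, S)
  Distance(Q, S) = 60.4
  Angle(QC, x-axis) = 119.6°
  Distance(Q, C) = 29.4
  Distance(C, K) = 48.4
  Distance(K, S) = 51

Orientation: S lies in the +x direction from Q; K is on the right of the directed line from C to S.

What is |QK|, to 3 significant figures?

19.1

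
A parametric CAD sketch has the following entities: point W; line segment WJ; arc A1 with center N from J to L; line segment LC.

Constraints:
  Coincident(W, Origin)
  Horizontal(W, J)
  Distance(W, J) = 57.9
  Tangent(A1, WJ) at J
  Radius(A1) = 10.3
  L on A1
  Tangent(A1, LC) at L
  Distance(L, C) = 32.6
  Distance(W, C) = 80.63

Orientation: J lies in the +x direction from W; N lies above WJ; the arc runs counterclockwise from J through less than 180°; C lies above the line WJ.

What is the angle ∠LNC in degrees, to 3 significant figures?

72.5°

Checks: W = (0.00, 0.00) ✓; |NL| = 10.30 ✓; ∠(NL, LC) = 90.00° ✓; |LC| = 32.60 ✓; |WC| = 80.63 ✓.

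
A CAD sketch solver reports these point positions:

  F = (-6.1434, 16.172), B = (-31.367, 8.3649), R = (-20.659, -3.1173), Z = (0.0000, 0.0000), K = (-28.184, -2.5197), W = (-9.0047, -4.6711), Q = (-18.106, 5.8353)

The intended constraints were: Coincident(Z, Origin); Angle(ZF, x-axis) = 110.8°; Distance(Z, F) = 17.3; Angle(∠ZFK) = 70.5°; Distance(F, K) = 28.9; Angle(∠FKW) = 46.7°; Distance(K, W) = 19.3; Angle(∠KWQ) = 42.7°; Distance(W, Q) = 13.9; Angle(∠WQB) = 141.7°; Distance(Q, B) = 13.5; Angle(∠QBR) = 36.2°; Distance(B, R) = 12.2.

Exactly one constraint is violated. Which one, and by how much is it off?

Distance(B, R) = 12.2 — off by 3.50.

Z = (0.00, 0.00) ✓; ZF at 110.8° ✓; |ZF| = 17.30 ✓; ∠ZFK = 70.50° ✓; |FK| = 28.90 ✓; ∠FKW = 46.70° ✓; |KW| = 19.30 ✓; ∠KWQ = 42.70° ✓; |WQ| = 13.90 ✓; ∠WQB = 141.7° ✓; |QB| = 13.50 ✓; ∠QBR = 36.20° ✓; |BR| = 15.70 ✗.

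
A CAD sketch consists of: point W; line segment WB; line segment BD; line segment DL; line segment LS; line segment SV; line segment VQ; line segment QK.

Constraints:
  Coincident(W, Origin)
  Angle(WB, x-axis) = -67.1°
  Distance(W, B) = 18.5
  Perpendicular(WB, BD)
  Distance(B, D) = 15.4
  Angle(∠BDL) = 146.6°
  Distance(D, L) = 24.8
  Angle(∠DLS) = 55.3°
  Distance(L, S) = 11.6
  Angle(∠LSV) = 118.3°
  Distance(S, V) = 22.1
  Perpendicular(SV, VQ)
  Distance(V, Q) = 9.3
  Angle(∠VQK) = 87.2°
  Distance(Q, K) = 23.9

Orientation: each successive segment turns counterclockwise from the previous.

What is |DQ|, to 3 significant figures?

3.49

W is at the origin; WB runs at -67.1° with length 18.5, so B = (7.20, -17.0). WB ⟂ BD, so BD runs at 22.9°; with |BD| = 15.4, D = (21.4, -11.0). ∠BDL = 146.6° gives DL at 56.3° from the x-axis; with |DL| = 24.8, L = (35.1, 9.58). ∠DLS = 55.3° gives LS at -179° from the x-axis; with |LS| = 11.6, S = (23.5, 9.38). ∠LSV = 118.3° gives SV at -117° from the x-axis; with |SV| = 22.1, V = (13.4, -10.3). SV ⟂ VQ, so VQ runs at -27.3°; with |VQ| = 9.3, Q = (21.7, -14.5). Then |DQ| = |Q − D| = 3.49.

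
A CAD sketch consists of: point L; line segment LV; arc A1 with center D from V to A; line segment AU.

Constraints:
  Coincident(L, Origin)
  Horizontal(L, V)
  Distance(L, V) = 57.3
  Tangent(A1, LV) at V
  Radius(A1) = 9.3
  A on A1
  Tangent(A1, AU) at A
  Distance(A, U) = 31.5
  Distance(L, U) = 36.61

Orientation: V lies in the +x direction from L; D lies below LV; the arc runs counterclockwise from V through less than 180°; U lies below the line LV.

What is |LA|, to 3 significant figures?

51.1

L is at the origin; LV is horizontal with |LV| = 57.3 and V on the +x side, so V = (57.3, 0.00). Tangency of A1 to LV means the radius DV is perpendicular to LV, so D = V + (0, -9.3) = (57.3, -9.30). Since DA ⟂ AU (tangency), |DU| = √(9.3² + 31.5²) = 32.8 regardless of where A sits on A1. So U lies on both circle(L, 36.61) and circle(D, 32.8); the below-LV intersection is U = (27.8, -23.8). A is the foot of the tangent from U: A = (51.0, -2.46).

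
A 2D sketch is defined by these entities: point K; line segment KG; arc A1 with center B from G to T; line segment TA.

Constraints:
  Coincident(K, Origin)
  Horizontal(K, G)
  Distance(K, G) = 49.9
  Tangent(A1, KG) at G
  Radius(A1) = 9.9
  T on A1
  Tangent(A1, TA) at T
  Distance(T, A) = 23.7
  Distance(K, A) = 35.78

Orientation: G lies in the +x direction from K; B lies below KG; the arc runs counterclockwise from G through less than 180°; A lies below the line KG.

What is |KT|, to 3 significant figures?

42.2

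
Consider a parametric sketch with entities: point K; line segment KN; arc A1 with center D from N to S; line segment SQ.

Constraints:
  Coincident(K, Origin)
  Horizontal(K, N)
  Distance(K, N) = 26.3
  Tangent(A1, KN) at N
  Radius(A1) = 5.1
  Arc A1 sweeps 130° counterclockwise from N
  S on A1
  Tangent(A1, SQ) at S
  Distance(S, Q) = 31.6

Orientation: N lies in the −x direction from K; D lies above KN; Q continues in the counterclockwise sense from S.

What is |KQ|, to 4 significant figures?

53.72

K is at the origin; KN is horizontal with |KN| = 26.3 and N on the −x side, so N = (-26.30, 0.000). Since A1 is tangent to KN there, DN ⟂ KN, so D = N + (0, 5.1) = (-26.30, 5.100). On A1, N sits at bearing -90° from D; a 130° counterclockwise sweep puts S at bearing 40°, so S = D + 5.1·(cos 40°, sin 40°) = (-22.39, 8.378). A1 meets SQ tangentially, so DS is at right angles to SQ, so SQ runs along (−sin 40°, cos 40°); with |SQ| = 31.6, Q = (-42.71, 32.59). Then |KQ| = |Q − K| = 53.72.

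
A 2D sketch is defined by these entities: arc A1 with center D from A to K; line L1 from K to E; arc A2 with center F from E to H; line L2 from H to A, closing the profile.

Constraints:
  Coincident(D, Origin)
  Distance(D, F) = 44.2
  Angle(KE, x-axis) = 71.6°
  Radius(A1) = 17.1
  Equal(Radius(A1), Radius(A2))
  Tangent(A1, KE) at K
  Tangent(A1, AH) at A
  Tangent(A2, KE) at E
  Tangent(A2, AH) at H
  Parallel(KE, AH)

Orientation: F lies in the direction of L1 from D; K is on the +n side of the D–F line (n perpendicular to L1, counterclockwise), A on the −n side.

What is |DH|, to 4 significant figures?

47.39

Tangency of A1 to both parallel lines with radius 17.1 puts K and A at D ± 17.1·n: K = (-16.23, 5.398), A = (16.23, -5.398). Equal radii place E and H the same way about F: E = F + 17.1·n = (-2.274, 47.34), H = F − 17.1·n = (30.18, 36.54). Then |DH| = |H − D| = 47.39.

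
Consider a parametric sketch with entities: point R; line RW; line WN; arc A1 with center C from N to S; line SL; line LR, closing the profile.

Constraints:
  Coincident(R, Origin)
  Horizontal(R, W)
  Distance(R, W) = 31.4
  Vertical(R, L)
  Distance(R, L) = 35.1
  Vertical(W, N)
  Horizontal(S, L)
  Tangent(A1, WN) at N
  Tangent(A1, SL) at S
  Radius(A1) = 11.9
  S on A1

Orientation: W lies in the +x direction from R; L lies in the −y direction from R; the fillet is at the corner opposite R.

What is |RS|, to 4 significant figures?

40.15

R is at the origin; R and W share the same y with |RW| = 31.4 and W on the +x side, so W = (31.40, 0.000). R and L share the same x with |RL| = 35.1 and L on the −y side, so L = (0.000, -35.10). The virtual corner opposite R is at (31.40, -35.10). Since A1 is tangent to WN there, CN ⟂ WN and tangency of A1 to SL means the radius CS is perpendicular to SL, with radius 11.9, so the center C sits 11.9 in from both sides at C = (19.50, -23.20). That places the tangent points at N = (31.40, -23.20) on WN and S = (19.50, -35.10) on SL. Then |RS| = |S − R| = 40.15.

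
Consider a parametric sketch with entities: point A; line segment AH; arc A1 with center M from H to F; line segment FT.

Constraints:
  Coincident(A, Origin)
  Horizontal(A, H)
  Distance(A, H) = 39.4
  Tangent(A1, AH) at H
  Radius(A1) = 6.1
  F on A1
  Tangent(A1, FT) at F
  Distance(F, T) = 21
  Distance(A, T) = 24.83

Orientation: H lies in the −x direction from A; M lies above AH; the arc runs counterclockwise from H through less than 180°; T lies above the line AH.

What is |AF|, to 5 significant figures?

35.425

Checks: ∠(MH, HA) = 90.00° ✓; |MF| = 6.100 ✓; ∠(MF, FT) = 90.00° ✓; |FT| = 21.00 ✓; |AT| = 24.83 ✓.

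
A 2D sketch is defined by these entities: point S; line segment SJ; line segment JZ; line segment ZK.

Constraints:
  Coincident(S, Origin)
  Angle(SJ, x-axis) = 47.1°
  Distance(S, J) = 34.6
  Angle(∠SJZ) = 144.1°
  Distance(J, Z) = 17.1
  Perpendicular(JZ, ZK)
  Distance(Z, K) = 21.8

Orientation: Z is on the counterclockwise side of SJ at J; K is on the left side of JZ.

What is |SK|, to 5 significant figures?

45.153

∠SJZ = 144.1°, so JZ runs at 47.1° + (180° − 144.1°) = 83.000° from the x-axis; with |JZ| = 17.1, Z = J + 17.1·(cos 83.000°, sin 83.000°) = (25.637, 42.319). The perpendicularity gives ZK at right angles to JZ; with |ZK| = 21.8 on the left of JZ, K = Z + 21.8·(-0.99255, 0.12187) = (3.9994, 44.975). Then |SK| = |K − S| = 45.153.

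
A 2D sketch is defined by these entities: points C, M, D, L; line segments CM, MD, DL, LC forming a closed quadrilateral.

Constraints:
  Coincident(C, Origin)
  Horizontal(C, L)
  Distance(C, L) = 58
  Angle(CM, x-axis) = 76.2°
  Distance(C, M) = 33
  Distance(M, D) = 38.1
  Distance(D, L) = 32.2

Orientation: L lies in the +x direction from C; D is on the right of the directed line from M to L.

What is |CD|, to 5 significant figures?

25.884

C is at the origin; CL is horizontal with |CL| = 58.0 and L in +x, so L = (58.0, 0). CM runs at 76.2° with |CM| = 33.0, so M = (7.8716, 32.047). D is determined by |MD| = 38.1 and |DL| = 32.2 together: it lies at the intersection of circle(M, 38.1) and circle(L, 32.2). With |ML| = 59.497, the foot of the radical line on ML is 33.234 from M and the perpendicular offset is √(38.1² − 33.234²) = 18.631. Taking the right-of-ML solution: D = (25.837, -1.5508).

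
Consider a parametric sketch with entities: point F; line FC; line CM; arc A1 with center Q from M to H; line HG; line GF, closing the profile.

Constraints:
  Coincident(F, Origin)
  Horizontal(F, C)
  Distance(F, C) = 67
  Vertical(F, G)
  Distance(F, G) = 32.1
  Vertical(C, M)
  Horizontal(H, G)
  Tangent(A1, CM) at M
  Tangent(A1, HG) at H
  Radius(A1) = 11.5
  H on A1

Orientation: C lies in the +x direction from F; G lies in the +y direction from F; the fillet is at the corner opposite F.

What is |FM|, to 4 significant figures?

70.10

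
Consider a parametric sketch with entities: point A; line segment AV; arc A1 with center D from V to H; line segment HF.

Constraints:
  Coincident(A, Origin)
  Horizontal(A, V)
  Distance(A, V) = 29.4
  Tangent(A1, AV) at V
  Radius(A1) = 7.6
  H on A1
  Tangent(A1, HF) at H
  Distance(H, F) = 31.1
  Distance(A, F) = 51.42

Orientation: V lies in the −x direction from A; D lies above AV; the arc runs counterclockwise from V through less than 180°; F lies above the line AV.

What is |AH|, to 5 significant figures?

24.507

A is at the origin; AV is horizontal with |AV| = 29.4 and V on the −x side, so V = (-29.400, 0.0000). Since A1 is tangent to AV there, DV ⟂ AV, so D = V + (0, 7.6) = (-29.400, 7.6000). Since DH ⟂ HF (tangency), |DF| = √(7.6² + 31.1²) = 32.015 regardless of where H sits on A1. So F lies on both circle(A, 51.42) and circle(D, 32.015); the above-AV intersection is F = (-33.030, 39.409). H is the foot of the tangent from F: H = (-22.269, 10.230).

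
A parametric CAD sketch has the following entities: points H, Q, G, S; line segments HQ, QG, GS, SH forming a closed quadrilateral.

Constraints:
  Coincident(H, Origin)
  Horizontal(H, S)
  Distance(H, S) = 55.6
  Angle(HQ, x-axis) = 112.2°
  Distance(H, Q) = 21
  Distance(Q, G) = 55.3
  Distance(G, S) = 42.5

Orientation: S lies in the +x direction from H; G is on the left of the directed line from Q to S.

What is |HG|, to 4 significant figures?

59.27

Checks: |QG| = 55.30 ✓; |GS| = 42.50 ✓.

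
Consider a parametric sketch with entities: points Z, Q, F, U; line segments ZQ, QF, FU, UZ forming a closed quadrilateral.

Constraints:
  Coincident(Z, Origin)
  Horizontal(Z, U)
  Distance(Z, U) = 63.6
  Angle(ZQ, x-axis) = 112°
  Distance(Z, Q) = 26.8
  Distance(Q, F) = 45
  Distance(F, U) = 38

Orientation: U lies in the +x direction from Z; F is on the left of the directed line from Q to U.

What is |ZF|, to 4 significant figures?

42.97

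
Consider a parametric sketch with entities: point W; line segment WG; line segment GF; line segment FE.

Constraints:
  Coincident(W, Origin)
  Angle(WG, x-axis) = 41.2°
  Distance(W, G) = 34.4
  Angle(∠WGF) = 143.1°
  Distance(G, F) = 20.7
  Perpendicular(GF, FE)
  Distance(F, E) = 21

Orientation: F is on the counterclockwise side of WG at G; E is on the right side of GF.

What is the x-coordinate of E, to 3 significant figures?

50.7

W is at the origin; WG runs at 41.2° with length 34.4, so G = 34.4·(cos 41.2°, sin 41.2°) = (25.9, 22.7). ∠WGF = 143.1°, so GF runs at 41.2° + (180° − 143.1°) = 78.1° from the x-axis; with |GF| = 20.7, F = G + 20.7·(cos 78.1°, sin 78.1°) = (30.2, 42.9). The perpendicularity gives FE at right angles to GF; with |FE| = 21.0 on the right of GF, E = F + 21.0·(0.979, -0.206) = (50.7, 38.6). So E.x = 50.7.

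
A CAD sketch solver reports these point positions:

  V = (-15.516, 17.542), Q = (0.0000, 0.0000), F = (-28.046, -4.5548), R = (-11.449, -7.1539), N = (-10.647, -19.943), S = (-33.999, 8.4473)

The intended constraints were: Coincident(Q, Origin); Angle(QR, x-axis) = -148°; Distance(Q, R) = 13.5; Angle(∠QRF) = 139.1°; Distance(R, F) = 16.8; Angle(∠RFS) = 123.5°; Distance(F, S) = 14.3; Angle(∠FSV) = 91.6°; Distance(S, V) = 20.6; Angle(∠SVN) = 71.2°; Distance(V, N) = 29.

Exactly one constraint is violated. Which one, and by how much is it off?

Distance(V, N) = 29 — off by 8.80.

Q = (0.00, 0.00) ✓; QR at -148.0° ✓; |QR| = 13.50 ✓; ∠QRF = 139.1° ✓; |RF| = 16.80 ✓; ∠RFS = 123.5° ✓; |FS| = 14.30 ✓; ∠FSV = 91.60° ✓; |SV| = 20.60 ✓; ∠SVN = 71.20° ✓; |VN| = 37.80 ✗.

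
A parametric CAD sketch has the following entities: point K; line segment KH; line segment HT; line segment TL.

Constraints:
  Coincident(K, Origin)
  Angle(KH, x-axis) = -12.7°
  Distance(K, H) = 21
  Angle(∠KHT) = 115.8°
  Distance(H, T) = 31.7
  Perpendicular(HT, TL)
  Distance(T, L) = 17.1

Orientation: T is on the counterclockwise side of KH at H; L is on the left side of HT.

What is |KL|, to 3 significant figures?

40.9

K is at the origin; KH runs at -12.7° with length 21.0, so H = 21.0·(cos -12.7°, sin -12.7°) = (20.5, -4.62). ∠KHT = 115.8°, so HT runs at -12.7° + (180° − 115.8°) = 51.5° from the x-axis; with |HT| = 31.7, T = H + 31.7·(cos 51.5°, sin 51.5°) = (40.2, 20.2). The perpendicularity gives TL at right angles to HT; with |TL| = 17.1 on the left of HT, L = T + 17.1·(-0.783, 0.623) = (26.8, 30.8). Then |KL| = |L − K| = 40.9.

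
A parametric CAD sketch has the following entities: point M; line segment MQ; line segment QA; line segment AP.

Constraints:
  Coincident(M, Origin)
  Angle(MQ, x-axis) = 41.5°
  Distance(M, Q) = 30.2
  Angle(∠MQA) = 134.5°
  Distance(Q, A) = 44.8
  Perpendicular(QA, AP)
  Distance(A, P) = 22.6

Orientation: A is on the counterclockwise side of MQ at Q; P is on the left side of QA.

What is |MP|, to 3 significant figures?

66.0

∠MQA = 134.5°, so QA runs at 41.5° + (180° − 134.5°) = 87.0° from the x-axis; with |QA| = 44.8, A = Q + 44.8·(cos 87.0°, sin 87.0°) = (25.0, 64.7). QA ⟂ AP; with |AP| = 22.6 on the left of QA, P = A + 22.6·(-0.999, 0.0523) = (2.39, 65.9). Then |MP| = |P − M| = 66.0.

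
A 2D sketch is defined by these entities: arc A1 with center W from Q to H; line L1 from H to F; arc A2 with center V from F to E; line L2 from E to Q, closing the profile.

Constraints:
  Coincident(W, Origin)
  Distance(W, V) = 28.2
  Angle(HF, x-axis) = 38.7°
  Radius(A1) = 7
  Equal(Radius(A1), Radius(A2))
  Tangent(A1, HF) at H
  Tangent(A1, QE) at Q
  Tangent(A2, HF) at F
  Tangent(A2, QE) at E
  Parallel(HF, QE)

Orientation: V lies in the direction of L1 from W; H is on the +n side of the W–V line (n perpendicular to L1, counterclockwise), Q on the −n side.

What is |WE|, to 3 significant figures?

29.1

The slot axis is L1's direction at 38.7°, so u = (cos 38.7°, sin 38.7°) = (0.780, 0.625) and n = (−sin 38.7°, cos 38.7°) = (-0.625, 0.780). W is at the origin and V lies 28.2 along u from W, so V = 28.2·u = (22.0, 17.6). Tangency of A1 to both parallel lines with radius 7.0 puts H and Q at W ± 7.0·n: H = (-4.38, 5.46), Q = (4.38, -5.46). Equal radii place F and E the same way about V: F = V + 7.0·n = (17.6, 23.1), E = V − 7.0·n = (26.4, 12.2). Then |WE| = |E − W| = 29.1.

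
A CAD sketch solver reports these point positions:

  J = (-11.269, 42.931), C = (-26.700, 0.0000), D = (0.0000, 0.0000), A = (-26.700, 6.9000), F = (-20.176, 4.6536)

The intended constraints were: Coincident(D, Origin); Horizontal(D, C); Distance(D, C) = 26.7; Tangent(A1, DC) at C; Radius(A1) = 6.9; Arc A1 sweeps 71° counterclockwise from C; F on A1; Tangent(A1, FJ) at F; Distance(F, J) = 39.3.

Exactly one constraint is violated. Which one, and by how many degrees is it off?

Tangent(A1, FJ) at F — off by 5.90°.

D = (0.00, 0.00) ✓; D.y = 0.00, C.y = 0.00 ✓; |DC| = 26.70 ✓; ∠(AC, CD) = 90.00° ✓; |AC| = 6.900 ✓; bearing(A→F) − bearing(A→C) = 71.00° ✓; |AF| = 6.900 ✓; ∠(AF, FJ) = 84.10° ✗; |FJ| = 39.30 ✓.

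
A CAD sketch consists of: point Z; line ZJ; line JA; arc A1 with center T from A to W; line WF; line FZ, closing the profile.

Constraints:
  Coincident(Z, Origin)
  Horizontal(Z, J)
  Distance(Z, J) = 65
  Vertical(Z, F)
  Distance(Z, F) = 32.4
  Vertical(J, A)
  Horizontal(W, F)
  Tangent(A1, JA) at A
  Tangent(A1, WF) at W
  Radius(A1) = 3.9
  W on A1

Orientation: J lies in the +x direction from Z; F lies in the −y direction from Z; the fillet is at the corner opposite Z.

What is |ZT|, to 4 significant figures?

67.42

Z and F share the same x with |ZF| = 32.4 and F on the −y side, so F = (0.000, -32.40). The virtual corner opposite Z is at (65.00, -32.40). A1 meets JA tangentially, so TA is at right angles to JA and since A1 is tangent to WF there, TW ⟂ WF, with radius 3.9, so the center T sits 3.9 in from both sides at T = (61.10, -28.50). Then |ZT| = |T − Z| = 67.42.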